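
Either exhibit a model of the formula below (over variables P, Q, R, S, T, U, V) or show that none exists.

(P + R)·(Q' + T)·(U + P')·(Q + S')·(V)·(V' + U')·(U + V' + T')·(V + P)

P=0; Q=0; R=1; S=0; T=0; U=0; V=1

(V) alone gives V = 1.
(U') alone gives U = 0.
(P') alone gives P = 0.
(R) alone gives R = 1.
(T') alone gives T = 0.
(Q') alone gives Q = 0.
(S') alone gives S = 0.
This assignment satisfies each clause.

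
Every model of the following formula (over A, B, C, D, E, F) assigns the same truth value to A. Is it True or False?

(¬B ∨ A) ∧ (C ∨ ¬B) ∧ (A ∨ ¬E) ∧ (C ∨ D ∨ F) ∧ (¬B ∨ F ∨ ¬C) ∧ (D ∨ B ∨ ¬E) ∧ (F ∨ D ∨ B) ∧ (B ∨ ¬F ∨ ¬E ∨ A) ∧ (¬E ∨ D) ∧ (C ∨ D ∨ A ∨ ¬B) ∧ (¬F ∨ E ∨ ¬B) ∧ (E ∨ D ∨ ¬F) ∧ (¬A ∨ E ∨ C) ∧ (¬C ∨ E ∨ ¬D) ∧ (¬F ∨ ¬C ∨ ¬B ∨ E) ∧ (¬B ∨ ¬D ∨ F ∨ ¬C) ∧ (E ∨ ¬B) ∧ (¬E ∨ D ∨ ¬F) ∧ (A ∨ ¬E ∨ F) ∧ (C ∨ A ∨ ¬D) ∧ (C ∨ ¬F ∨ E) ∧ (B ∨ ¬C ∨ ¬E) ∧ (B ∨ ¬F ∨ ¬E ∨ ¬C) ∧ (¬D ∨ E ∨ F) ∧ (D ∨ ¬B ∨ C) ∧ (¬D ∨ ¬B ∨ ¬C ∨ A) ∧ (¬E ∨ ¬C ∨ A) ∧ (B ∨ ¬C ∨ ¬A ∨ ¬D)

True

Suppose A = False.
From the singleton clause (¬B), B = False.
From the singleton clause (¬E), E = False.
Branch on F: set F = True.
From the singleton clause (D), D = True.
From the singleton clause (¬C), C = False.
That conflicts with the unit clause (C).
That branch fails; take F = False instead.
From the singleton clause (D), D = True.
That conflicts with the unit clause (¬D).
Both values of F lead to a conflict.
So every satisfying assignment has A = True.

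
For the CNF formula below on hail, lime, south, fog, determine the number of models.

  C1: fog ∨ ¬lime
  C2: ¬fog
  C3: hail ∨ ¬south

There are 2^4 = 16 truth assignments over (hail, lime, south, fog).
Split on fog. With fog = True, the clauses containing fog are satisfied and ¬fog drops from the rest; 0 of the 2^3 = 8 assignments to the other variables satisfy what remains.
With fog = False, by the same count on the reduced clause set, 3 assignments work.
(One model: hail=F, lime=F, south=F, fog=F.)
Total: 0 + 3 = 3.

3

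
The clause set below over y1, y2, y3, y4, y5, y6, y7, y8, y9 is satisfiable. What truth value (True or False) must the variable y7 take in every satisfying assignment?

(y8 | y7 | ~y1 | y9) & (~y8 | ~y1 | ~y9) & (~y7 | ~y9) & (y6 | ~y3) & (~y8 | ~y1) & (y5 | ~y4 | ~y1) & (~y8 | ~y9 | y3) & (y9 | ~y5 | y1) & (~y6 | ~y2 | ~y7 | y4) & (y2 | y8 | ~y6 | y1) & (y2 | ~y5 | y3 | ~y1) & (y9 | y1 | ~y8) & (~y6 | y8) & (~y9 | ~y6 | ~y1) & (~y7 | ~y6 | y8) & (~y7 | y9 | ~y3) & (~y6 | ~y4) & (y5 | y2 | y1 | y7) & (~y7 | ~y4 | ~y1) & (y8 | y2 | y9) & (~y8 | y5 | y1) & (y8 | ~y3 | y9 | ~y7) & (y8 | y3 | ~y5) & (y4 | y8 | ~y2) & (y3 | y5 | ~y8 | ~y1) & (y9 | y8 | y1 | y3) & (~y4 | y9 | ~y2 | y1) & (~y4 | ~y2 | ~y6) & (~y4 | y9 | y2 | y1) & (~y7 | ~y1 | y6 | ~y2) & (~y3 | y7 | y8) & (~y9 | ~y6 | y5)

Suppose y7 = 1.
From the singleton clause (~y9), y9 = 0.
From the singleton clause (~y3), y3 = 0.
Try y8 = 0.
From the singleton clause (~y6), y6 = 0.
From the singleton clause (y2), y2 = 1.
From the singleton clause (~y5), y5 = 0.
From the singleton clause (y4), y4 = 1.
From the singleton clause (~y1), y1 = 0.
But (y1) is also a unit clause — contradiction.
That branch fails; take y8 = 1 instead.
From the singleton clause (~y1), y1 = 0.
But (y1) is also a unit clause — contradiction.
Neither y8 = 1 nor y8 = 0 works.
So every satisfying assignment has y7 = False.

False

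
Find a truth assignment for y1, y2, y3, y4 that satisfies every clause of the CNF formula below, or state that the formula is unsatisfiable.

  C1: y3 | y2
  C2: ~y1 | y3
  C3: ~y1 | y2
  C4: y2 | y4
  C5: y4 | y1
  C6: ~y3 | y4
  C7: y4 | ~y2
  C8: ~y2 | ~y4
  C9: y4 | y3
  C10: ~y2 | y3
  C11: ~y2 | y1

y1: 0, y2: 0, y3: 1, y4: 1

Branch on y3: set y3 = 1.
From the singleton clause (y4), y4 = 1.
From the singleton clause (~y2), y2 = 0.
From the singleton clause (~y1), y1 = 0.
This assignment satisfies each clause.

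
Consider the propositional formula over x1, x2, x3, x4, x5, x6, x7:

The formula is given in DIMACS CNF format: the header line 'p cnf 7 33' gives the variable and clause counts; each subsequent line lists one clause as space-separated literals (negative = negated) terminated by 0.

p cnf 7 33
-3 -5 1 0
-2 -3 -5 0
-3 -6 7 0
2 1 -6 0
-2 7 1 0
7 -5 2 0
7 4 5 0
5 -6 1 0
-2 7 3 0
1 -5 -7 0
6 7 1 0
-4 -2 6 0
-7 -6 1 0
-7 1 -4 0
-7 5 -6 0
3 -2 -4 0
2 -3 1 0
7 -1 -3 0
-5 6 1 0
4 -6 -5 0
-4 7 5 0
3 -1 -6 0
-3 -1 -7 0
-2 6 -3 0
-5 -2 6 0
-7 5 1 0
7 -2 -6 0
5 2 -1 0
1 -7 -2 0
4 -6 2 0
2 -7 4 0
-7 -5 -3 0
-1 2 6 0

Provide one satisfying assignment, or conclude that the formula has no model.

Branch on x3: set x3 = False.
Branch on x2: set x2 = True.
Unit clause (x7) forces x7 = True.
Unit clause (¬x4) forces x4 = False.
Unit clause (x1) forces x1 = True.
Unit clause (¬x6) forces x6 = False.
Unit clause (¬x5) forces x5 = False.
This assignment satisfies each clause.

x1 ↦ True,  x2 ↦ True,  x3 ↦ False,  x4 ↦ False,  x5 ↦ False,  x6 ↦ False,  x7 ↦ True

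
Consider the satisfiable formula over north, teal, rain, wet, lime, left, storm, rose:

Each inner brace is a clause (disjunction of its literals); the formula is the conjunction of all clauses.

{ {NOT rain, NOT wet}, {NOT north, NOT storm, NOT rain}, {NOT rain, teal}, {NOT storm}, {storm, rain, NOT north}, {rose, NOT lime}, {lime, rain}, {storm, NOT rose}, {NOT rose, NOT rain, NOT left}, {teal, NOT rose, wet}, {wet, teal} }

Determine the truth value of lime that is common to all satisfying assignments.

Suppose lime = true.
Unit clause (NOT storm) forces storm = false.
Unit clause (rose) forces rose = true.
But (NOT rose) is also a unit clause — contradiction.
So every satisfying assignment has lime = False.

False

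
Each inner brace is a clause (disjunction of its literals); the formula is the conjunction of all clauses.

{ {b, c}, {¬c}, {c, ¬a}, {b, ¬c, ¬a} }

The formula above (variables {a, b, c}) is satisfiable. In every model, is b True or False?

True

Suppose b = False.
(c) alone gives c = True.
But (¬c) is also a unit clause — contradiction.
So every satisfying assignment has b = True.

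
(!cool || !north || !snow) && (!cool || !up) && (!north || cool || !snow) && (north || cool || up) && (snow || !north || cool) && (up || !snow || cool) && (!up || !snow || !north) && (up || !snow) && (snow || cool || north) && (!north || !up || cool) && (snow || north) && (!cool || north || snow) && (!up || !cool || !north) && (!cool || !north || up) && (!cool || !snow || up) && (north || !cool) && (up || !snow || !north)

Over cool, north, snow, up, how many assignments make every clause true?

1

There are 2^4 = 16 truth assignments over (cool, north, snow, up).
Check each against the 17 clauses (columns in the order cool, north, snow, up):
  F F F F  ✗ fails (north || cool || up)
  F F F T  ✗ fails (snow || cool || north)
  F F T F  ✗ fails (north || cool || up)
  F F T T  ✓ satisfies all
  F T F F  ✗ fails (snow || !north || cool)
  F T F T  ✗ fails (snow || !north || cool)
  F T T F  ✗ fails (!north || cool || !snow)
  F T T T  ✗ fails (!north || cool || !snow)
  T F F F  ✗ fails (snow || north)
  T F F T  ✗ fails (!cool || !up)
  T F T F  ✗ fails (up || !snow)
  T F T T  ✗ fails (!cool || !up)
  T T F F  ✗ fails (!cool || !north || up)
  T T F T  ✗ fails (!cool || !up)
  T T T F  ✗ fails (!cool || !north || !snow)
  T T T T  ✗ fails (!cool || !north || !snow)
1 of the 16 rows is a model.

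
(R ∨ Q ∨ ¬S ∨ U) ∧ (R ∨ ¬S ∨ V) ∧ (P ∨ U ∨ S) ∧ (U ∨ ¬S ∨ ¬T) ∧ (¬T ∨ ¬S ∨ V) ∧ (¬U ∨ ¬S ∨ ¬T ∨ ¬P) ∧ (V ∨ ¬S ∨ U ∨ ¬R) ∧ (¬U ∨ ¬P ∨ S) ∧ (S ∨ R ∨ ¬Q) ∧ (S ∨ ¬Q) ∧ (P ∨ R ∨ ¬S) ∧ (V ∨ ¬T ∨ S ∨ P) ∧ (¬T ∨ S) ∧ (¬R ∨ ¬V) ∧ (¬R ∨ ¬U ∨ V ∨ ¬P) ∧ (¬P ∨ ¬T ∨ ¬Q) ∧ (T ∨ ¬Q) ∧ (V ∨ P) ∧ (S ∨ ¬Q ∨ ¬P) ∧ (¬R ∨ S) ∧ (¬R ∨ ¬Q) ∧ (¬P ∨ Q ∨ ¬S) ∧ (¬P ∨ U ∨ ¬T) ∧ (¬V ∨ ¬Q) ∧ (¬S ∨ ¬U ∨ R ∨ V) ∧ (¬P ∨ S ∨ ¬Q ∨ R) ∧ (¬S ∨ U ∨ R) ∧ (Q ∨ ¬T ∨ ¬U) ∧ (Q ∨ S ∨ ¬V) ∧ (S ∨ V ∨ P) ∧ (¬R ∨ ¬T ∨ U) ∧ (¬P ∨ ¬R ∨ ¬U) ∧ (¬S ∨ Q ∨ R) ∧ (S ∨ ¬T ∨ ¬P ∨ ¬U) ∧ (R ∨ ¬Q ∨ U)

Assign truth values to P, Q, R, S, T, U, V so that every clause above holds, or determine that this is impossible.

Suppose S = False.
Unit clause (¬Q) forces Q = False.
Unit clause (¬T) forces T = False.
Unit clause (¬R) forces R = False.
Unit clause (¬V) forces V = False.
Unit clause (P) forces P = True.
Unit clause (¬U) forces U = False.
Every clause now holds.

P: True,  Q: False,  R: False,  S: False,  T: False,  U: False,  V: False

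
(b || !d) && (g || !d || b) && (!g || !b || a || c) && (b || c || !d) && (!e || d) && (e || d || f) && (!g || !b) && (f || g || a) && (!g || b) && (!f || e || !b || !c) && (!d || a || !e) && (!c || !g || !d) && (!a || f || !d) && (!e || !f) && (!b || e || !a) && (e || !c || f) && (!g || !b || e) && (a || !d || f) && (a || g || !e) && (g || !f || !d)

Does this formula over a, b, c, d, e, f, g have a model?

Case b = false:
The clause (!d) is unit, so d = false.
The clause (!e) is unit, so e = false.
The clause (f) is unit, so f = true.
The clause (!g) is unit, so g = false.
Every clause is now satisfied; a, c are unconstrained.
A satisfying assignment: a=false, b=false, c=false, d=false, e=false, f=true, g=false.

Satisfiable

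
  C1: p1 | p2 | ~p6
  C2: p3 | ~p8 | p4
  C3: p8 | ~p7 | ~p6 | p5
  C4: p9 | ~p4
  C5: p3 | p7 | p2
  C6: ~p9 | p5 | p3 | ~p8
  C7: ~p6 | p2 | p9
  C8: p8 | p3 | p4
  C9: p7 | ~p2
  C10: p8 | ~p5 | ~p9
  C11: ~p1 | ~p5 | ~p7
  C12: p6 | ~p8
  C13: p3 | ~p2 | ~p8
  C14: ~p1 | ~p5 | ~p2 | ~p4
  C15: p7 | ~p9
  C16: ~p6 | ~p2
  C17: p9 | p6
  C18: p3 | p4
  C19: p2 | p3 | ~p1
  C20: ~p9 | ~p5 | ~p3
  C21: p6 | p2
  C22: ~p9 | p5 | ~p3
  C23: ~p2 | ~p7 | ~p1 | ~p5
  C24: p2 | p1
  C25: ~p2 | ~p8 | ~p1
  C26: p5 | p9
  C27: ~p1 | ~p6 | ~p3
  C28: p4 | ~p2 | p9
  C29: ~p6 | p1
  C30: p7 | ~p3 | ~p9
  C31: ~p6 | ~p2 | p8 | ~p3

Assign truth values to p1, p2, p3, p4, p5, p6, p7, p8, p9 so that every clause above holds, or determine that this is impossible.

p1: 1; p2: 1; p3: 0; p4: 1; p5: 0; p6: 0; p7: 1; p8: 0; p9: 1

Case p9 = 1:
From the singleton clause (p7), p7 = 1.
Case p8 = 0:
From the singleton clause (~p5), p5 = 0.
From the singleton clause (~p6), p6 = 0.
From the singleton clause (p2), p2 = 1.
From the singleton clause (~p3), p3 = 0.
From the singleton clause (p4), p4 = 1.
Every clause is now satisfied; p1 is unconstrained.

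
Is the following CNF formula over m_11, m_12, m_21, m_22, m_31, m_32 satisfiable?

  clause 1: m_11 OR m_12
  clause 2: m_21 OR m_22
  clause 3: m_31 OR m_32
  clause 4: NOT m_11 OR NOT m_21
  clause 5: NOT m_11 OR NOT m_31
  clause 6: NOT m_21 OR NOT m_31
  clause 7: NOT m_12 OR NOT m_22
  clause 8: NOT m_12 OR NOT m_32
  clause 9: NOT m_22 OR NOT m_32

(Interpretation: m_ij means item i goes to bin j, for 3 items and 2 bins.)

Unsatisfiable

Branch on m_11: set m_11 = true.
The clause (NOT m_21) is unit, so m_21 = false.
The clause (m_22) is unit, so m_22 = true.
The clause (NOT m_31) is unit, so m_31 = false.
The clause (m_32) is unit, so m_32 = true.
But (NOT m_32) is also a unit clause — contradiction.
Undo m_11 and try m_11 = false.
The clause (m_12) is unit, so m_12 = true.
The clause (NOT m_22) is unit, so m_22 = false.
The clause (m_21) is unit, so m_21 = true.
The clause (NOT m_31) is unit, so m_31 = false.
The clause (m_32) is unit, so m_32 = true.
But (NOT m_32) is also a unit clause — contradiction.
Neither m_11 = true nor m_11 = false works.
No assignment satisfies every clause.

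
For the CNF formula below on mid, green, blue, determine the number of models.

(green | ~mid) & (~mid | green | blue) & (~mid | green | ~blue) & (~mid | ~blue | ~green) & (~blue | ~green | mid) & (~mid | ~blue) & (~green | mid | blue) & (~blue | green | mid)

2

There are 2^3 = 8 truth assignments over (mid, green, blue).
Split on mid. With mid = 1, the clauses containing mid are satisfied and ~mid drops from the rest; 1 of the 2^2 = 4 assignments to the other variables satisfy what remains.
With mid = 0, by the same count on the reduced clause set, 1 assignment works.
Total: 1 + 1 = 2.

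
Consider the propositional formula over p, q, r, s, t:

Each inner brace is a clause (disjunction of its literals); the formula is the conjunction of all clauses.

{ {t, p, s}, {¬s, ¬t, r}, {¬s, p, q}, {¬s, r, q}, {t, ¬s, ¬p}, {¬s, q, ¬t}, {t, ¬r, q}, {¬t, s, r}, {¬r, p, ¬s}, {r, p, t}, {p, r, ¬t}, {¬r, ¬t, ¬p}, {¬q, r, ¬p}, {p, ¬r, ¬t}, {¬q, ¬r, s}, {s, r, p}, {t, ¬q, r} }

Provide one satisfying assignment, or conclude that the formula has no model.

p=True,  q=False,  r=False,  s=False,  t=False

Suppose t = False.
Suppose p = True.
From the singleton clause (¬s), s = False.
Suppose r = False.
From the singleton clause (¬q), q = False.
This assignment satisfies each clause.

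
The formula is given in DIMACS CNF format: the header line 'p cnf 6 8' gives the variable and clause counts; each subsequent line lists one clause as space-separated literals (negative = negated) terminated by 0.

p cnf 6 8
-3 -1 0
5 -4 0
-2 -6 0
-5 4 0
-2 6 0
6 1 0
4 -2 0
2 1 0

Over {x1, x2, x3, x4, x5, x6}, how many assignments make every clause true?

4

There are 2^6 = 64 truth assignments over (x1, x2, x3, x4, x5, x6).
Split on x1. With x1 = True, the clauses containing x1 are satisfied and ¬x1 drops from the rest; 4 of the 2^5 = 32 assignments to the other variables satisfy what remains.
With x1 = False, by the same count on the reduced clause set, 0 assignments work.
Total: 4 + 0 = 4.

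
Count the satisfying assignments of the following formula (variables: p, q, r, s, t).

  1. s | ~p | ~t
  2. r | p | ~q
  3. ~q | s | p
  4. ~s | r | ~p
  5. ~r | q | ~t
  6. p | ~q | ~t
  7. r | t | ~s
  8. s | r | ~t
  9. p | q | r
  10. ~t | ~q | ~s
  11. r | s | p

9

There are 2^5 = 32 truth assignments over (p, q, r, s, t).
Split on s. With s = 1, the clauses containing s are satisfied and ~s drops from the rest; 4 of the 2^4 = 16 assignments to the other variables satisfy what remains.
With s = 0, by the same count on the reduced clause set, 5 assignments work.
(One model: p=F, q=F, r=T, s=F, t=F.)
Total: 4 + 5 = 9.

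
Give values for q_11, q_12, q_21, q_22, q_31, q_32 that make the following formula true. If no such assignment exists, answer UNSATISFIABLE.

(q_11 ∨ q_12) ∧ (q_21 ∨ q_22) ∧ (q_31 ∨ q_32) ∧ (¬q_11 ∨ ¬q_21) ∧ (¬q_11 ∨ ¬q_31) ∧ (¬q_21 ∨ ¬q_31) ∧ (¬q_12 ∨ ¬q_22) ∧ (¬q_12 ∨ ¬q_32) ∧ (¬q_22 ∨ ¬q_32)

UNSATISFIABLE

Case q_11 = True:
Unit clause (¬q_21) forces q_21 = False.
Unit clause (q_22) forces q_22 = True.
Unit clause (¬q_31) forces q_31 = False.
Unit clause (q_32) forces q_32 = True.
Now (¬q_32) is unsatisfied and unit — conflict.
Undo q_11 and try q_11 = False.
Unit clause (q_12) forces q_12 = True.
Unit clause (¬q_22) forces q_22 = False.
Unit clause (q_21) forces q_21 = True.
Unit clause (¬q_31) forces q_31 = False.
Unit clause (q_32) forces q_32 = True.
Now (¬q_32) is unsatisfied and unit — conflict.
Neither q_11 = True nor q_11 = False works.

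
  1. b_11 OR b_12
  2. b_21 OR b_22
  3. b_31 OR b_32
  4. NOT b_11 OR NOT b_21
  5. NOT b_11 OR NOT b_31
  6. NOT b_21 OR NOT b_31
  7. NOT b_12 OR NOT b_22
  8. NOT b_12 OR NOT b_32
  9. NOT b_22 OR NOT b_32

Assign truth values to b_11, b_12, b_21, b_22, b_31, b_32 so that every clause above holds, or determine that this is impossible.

Suppose b_11 = true.
(NOT b_21) alone gives b_21 = false.
(b_22) alone gives b_22 = true.
(NOT b_31) alone gives b_31 = false.
(b_32) alone gives b_32 = true.
That conflicts with the unit clause (NOT b_32).
That branch fails; take b_11 = false instead.
(b_12) alone gives b_12 = true.
(NOT b_22) alone gives b_22 = false.
(b_21) alone gives b_21 = true.
(NOT b_31) alone gives b_31 = false.
(b_32) alone gives b_32 = true.
That conflicts with the unit clause (NOT b_32).
Neither b_11 = true nor b_11 = false works.

UNSATISFIABLE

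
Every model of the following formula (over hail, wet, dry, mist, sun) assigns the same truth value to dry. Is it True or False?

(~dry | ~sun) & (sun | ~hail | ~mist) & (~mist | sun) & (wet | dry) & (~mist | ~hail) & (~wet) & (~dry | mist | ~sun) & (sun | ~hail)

Suppose dry = 0.
The clause (wet) is unit, so wet = 1.
That conflicts with the unit clause (~wet).
So every satisfying assignment has dry = True.

True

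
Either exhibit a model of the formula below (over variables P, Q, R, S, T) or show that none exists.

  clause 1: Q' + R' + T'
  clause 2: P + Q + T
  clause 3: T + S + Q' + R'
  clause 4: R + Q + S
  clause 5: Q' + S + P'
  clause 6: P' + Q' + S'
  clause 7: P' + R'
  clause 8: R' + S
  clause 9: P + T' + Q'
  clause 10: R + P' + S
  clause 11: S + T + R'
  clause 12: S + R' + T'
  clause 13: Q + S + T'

P=1,  Q=0,  R=0,  S=1,  T=0

Try P = 1.
The clause (R') is unit, so R = 0.
The clause (S) is unit, so S = 1.
The clause (Q') is unit, so Q = 0.
All clauses hold; T can take either value.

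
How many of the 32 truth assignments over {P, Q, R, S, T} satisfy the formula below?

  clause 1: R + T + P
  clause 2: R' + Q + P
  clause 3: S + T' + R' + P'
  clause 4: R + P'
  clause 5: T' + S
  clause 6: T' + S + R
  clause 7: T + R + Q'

11

There are 2^5 = 32 truth assignments over (P, Q, R, S, T).
Split on P. With P = 1, the clauses containing P are satisfied and P' drops from the rest; 6 of the 2^4 = 16 assignments to the other variables satisfy what remains.
With P = 0, by the same count on the reduced clause set, 5 assignments work.
Total: 6 + 5 = 11.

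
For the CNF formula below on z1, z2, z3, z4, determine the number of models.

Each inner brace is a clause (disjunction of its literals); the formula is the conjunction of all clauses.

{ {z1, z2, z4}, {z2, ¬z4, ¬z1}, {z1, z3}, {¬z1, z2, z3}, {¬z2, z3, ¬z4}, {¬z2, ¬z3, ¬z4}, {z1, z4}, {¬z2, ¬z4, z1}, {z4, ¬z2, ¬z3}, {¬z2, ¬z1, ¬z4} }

3

There are 2^4 = 16 truth assignments over (z1, z2, z3, z4).
Check each against the 10 clauses (columns in the order z1, z2, z3, z4):
  F F F F  ✗ fails (z1 ∨ z2 ∨ z4)
  F F F T  ✗ fails (z1 ∨ z3)
  F F T F  ✗ fails (z1 ∨ z2 ∨ z4)
  F F T T  ✓ satisfies all
  F T F F  ✗ fails (z1 ∨ z3)
  F T F T  ✗ fails (z1 ∨ z3)
  F T T F  ✗ fails (z1 ∨ z4)
  F T T T  ✗ fails (¬z2 ∨ ¬z3 ∨ ¬z4)
  T F F F  ✗ fails (¬z1 ∨ z2 ∨ z3)
  T F F T  ✗ fails (z2 ∨ ¬z4 ∨ ¬z1)
  T F T F  ✓ satisfies all
  T F T T  ✗ fails (z2 ∨ ¬z4 ∨ ¬z1)
  T T F F  ✓ satisfies all
  T T F T  ✗ fails (¬z2 ∨ z3 ∨ ¬z4)
  T T T F  ✗ fails (z4 ∨ ¬z2 ∨ ¬z3)
  T T T T  ✗ fails (¬z2 ∨ ¬z3 ∨ ¬z4)
3 of the 16 rows are models.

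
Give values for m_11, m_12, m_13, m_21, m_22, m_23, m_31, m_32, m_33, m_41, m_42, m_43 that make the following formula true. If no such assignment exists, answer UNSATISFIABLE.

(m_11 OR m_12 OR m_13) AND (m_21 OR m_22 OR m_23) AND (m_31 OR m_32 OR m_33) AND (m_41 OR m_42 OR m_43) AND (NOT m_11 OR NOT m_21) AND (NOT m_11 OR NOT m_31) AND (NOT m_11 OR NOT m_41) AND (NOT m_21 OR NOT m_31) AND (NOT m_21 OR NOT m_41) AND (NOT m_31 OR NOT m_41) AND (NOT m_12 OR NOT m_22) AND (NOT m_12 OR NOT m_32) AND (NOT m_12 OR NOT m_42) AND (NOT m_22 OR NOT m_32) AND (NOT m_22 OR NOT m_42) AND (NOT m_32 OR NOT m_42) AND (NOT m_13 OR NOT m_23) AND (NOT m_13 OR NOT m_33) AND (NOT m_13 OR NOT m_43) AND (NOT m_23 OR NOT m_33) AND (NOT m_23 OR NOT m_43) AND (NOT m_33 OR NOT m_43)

Case m_11 = false:
Case m_12 = true:
(NOT m_22) alone gives m_22 = false.
(NOT m_32) alone gives m_32 = false.
(NOT m_42) alone gives m_42 = false.
Case m_21 = true:
(NOT m_31) alone gives m_31 = false.
(m_33) alone gives m_33 = true.
(NOT m_41) alone gives m_41 = false.
(m_43) alone gives m_43 = true.
That conflicts with the unit clause (NOT m_43).
Backtrack on m_21: now try m_21 = false.
(m_23) alone gives m_23 = true.
(NOT m_13) alone gives m_13 = false.
(NOT m_33) alone gives m_33 = false.
(m_31) alone gives m_31 = true.
(NOT m_41) alone gives m_41 = false.
(m_43) alone gives m_43 = true.
That conflicts with the unit clause (NOT m_43).
Both values of m_21 lead to a conflict.
Backtrack on m_12: now try m_12 = false.
(m_13) alone gives m_13 = true.
(NOT m_23) alone gives m_23 = false.
(NOT m_33) alone gives m_33 = false.
(NOT m_43) alone gives m_43 = false.
Case m_21 = true:
(NOT m_31) alone gives m_31 = false.
(m_32) alone gives m_32 = true.
(NOT m_41) alone gives m_41 = false.
(m_42) alone gives m_42 = true.
That conflicts with the unit clause (NOT m_42).
Backtrack on m_21: now try m_21 = false.
(m_22) alone gives m_22 = true.
(NOT m_32) alone gives m_32 = false.
(m_31) alone gives m_31 = true.
(NOT m_41) alone gives m_41 = false.
(m_42) alone gives m_42 = true.
That conflicts with the unit clause (NOT m_42).
Both values of m_21 lead to a conflict.
Both values of m_12 lead to a conflict.
Backtrack on m_11: now try m_11 = true.
(NOT m_21) alone gives m_21 = false.
(NOT m_31) alone gives m_31 = false.
(NOT m_41) alone gives m_41 = false.
Case m_22 = true:
(NOT m_12) alone gives m_12 = false.
(NOT m_32) alone gives m_32 = false.
(m_33) alone gives m_33 = true.
(NOT m_42) alone gives m_42 = false.
(m_43) alone gives m_43 = true.
That conflicts with the unit clause (NOT m_43).
Backtrack on m_22: now try m_22 = false.
(m_23) alone gives m_23 = true.
(NOT m_13) alone gives m_13 = false.
(NOT m_33) alone gives m_33 = false.
(m_32) alone gives m_32 = true.
(NOT m_12) alone gives m_12 = false.
(NOT m_42) alone gives m_42 = false.
(m_43) alone gives m_43 = true.
That conflicts with the unit clause (NOT m_43).
Both values of m_22 lead to a conflict.
Both values of m_11 lead to a conflict.

UNSATISFIABLE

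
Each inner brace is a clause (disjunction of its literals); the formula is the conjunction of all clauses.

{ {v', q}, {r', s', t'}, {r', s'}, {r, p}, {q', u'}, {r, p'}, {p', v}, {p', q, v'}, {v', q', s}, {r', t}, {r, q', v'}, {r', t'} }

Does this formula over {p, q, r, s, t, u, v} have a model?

Unsatisfiable

Suppose v = 0.
The clause (p') is unit, so p = 0.
The clause (r) is unit, so r = 1.
The clause (s') is unit, so s = 0.
The clause (t) is unit, so t = 1.
Now (t') is unsatisfied and unit — conflict.
So v must be the other value — set v = 1.
The clause (q) is unit, so q = 1.
The clause (u') is unit, so u = 0.
The clause (s) is unit, so s = 1.
The clause (r') is unit, so r = 0.
Now (r) is unsatisfied and unit — conflict.
Both values of v lead to a conflict.
No assignment satisfies every clause.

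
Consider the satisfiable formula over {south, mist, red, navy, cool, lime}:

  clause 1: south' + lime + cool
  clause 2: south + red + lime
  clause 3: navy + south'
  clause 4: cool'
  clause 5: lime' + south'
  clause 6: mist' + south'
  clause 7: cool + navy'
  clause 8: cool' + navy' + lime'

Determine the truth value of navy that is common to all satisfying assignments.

Suppose navy = 1.
The clause (cool') is unit, so cool = 0.
But (cool) is also a unit clause — contradiction.
So every satisfying assignment has navy = False.

False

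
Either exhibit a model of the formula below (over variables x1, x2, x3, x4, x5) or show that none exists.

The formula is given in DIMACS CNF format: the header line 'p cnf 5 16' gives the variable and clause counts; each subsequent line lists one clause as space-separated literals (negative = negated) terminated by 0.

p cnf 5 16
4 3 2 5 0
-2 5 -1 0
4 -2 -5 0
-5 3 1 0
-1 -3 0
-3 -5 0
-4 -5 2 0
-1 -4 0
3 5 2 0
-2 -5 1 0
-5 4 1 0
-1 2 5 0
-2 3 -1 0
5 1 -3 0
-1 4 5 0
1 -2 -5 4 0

Suppose x1 = True.
(¬x3) alone gives x3 = False.
(¬x4) alone gives x4 = False.
(¬x2) alone gives x2 = False.
(x5) alone gives x5 = True.
This assignment satisfies each clause.

x1 ↦ True, x2 ↦ False, x3 ↦ False, x4 ↦ False, x5 ↦ True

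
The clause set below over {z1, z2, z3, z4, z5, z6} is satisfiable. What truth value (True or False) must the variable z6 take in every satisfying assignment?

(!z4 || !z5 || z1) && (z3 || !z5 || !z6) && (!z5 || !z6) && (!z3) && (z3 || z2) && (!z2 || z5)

Suppose z6 = true.
(!z5) alone gives z5 = false.
(!z3) alone gives z3 = false.
(z2) alone gives z2 = true.
Now (!z2) is unsatisfied and unit — conflict.
So every satisfying assignment has z6 = False.

False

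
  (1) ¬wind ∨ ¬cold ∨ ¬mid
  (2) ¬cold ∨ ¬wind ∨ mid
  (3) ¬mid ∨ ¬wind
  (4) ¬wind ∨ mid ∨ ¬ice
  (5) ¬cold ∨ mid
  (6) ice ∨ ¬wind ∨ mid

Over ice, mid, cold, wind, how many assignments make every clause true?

There are 2^4 = 16 truth assignments over (ice, mid, cold, wind).
Check each against the 6 clauses (columns in the order ice, mid, cold, wind):
  F F F F  ✓ satisfies all
  F F F T  ✗ fails (ice ∨ ¬wind ∨ mid)
  F F T F  ✗ fails (¬cold ∨ mid)
  F F T T  ✗ fails (¬cold ∨ ¬wind ∨ mid)
  F T F F  ✓ satisfies all
  F T F T  ✗ fails (¬mid ∨ ¬wind)
  F T T F  ✓ satisfies all
  F T T T  ✗ fails (¬wind ∨ ¬cold ∨ ¬mid)
  T F F F  ✓ satisfies all
  T F F T  ✗ fails (¬wind ∨ mid ∨ ¬ice)
  T F T F  ✗ fails (¬cold ∨ mid)
  T F T T  ✗ fails (¬cold ∨ ¬wind ∨ mid)
  T T F F  ✓ satisfies all
  T T F T  ✗ fails (¬mid ∨ ¬wind)
  T T T F  ✓ satisfies all
  T T T T  ✗ fails (¬wind ∨ ¬cold ∨ ¬mid)
6 of the 16 rows are models.

6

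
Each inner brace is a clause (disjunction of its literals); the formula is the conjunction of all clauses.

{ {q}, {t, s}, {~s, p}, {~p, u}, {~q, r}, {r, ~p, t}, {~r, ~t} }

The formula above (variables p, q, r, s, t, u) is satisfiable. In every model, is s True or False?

Suppose s = 0.
The clause (q) is unit, so q = 1.
The clause (t) is unit, so t = 1.
The clause (r) is unit, so r = 1.
That conflicts with the unit clause (~r).
So every satisfying assignment has s = True.

True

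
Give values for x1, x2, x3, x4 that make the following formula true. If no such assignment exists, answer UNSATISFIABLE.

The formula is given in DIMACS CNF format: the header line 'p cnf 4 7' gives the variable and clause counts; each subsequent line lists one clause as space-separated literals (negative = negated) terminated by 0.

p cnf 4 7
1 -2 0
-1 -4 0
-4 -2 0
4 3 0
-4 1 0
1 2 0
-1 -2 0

x1: True, x2: False, x3: True, x4: False

Branch on x1: set x1 = True.
The clause (¬x4) is unit, so x4 = False.
The clause (x3) is unit, so x3 = True.
The clause (¬x2) is unit, so x2 = False.
Every clause now holds.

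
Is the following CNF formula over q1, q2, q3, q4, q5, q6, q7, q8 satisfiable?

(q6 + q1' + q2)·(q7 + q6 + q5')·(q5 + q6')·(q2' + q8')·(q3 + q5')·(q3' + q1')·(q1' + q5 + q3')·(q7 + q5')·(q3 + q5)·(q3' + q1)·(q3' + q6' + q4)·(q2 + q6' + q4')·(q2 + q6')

Branch on q5: set q5 = 1.
Unit clause (q3) forces q3 = 1.
Unit clause (q1') forces q1 = 0.
That conflicts with the unit clause (q1).
That branch fails; take q5 = 0 instead.
Unit clause (q6') forces q6 = 0.
Unit clause (q3) forces q3 = 1.
Unit clause (q1') forces q1 = 0.
That conflicts with the unit clause (q1).
Both values of q5 lead to a conflict.
No assignment satisfies every clause.

No, unsatisfiable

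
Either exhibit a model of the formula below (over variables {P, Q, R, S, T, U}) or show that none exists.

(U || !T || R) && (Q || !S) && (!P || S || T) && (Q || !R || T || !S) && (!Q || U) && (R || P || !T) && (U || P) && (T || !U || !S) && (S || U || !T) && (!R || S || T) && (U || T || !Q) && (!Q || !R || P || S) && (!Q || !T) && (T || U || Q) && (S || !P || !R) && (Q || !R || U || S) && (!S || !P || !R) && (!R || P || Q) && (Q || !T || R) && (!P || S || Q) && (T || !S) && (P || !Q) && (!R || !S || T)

P=false, Q=false, R=false, S=false, T=false, U=true

Try Q = false.
From the singleton clause (!S), S = false.
From the singleton clause (!P), P = false.
From the singleton clause (U), U = true.
From the singleton clause (!R), R = false.
From the singleton clause (!T), T = false.
All clauses are satisfied.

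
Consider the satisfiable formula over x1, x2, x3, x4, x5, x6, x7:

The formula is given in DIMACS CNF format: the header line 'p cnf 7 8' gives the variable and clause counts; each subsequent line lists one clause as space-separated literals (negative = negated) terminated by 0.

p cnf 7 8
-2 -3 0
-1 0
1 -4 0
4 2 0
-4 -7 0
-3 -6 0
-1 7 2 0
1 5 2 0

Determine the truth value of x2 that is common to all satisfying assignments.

Suppose x2 = False.
The clause (¬x1) is unit, so x1 = False.
The clause (¬x4) is unit, so x4 = False.
But (x4) is also a unit clause — contradiction.
So every satisfying assignment has x2 = True.

True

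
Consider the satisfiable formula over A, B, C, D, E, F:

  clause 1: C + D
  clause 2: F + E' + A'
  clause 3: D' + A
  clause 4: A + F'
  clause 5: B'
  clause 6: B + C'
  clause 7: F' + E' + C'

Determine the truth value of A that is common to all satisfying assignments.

True

Suppose A = 0.
(D') alone gives D = 0.
(C) alone gives C = 1.
(F') alone gives F = 0.
(B') alone gives B = 0.
But (B) is also a unit clause — contradiction.
So every satisfying assignment has A = True.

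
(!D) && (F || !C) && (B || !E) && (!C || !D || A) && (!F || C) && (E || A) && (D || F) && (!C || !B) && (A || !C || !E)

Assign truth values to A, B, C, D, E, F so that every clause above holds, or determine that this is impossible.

A ↦ true, B ↦ false, C ↦ true, D ↦ false, E ↦ false, F ↦ true

From the singleton clause (!D), D = false.
From the singleton clause (F), F = true.
From the singleton clause (C), C = true.
From the singleton clause (!B), B = false.
From the singleton clause (!E), E = false.
From the singleton clause (A), A = true.
All clauses are satisfied.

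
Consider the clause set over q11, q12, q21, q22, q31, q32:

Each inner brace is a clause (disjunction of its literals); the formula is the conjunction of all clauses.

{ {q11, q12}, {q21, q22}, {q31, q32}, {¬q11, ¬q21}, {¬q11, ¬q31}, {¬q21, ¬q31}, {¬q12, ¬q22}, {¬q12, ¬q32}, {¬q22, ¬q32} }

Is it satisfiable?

Unsatisfiable

Branch on q11: set q11 = True.
The clause (¬q21) is unit, so q21 = False.
The clause (q22) is unit, so q22 = True.
The clause (¬q31) is unit, so q31 = False.
The clause (q32) is unit, so q32 = True.
But (¬q32) is also a unit clause — contradiction.
That branch fails; take q11 = False instead.
The clause (q12) is unit, so q12 = True.
The clause (¬q22) is unit, so q22 = False.
The clause (q21) is unit, so q21 = True.
The clause (¬q31) is unit, so q31 = False.
The clause (q32) is unit, so q32 = True.
But (¬q32) is also a unit clause — contradiction.
Both values of q11 lead to a conflict.
No assignment satisfies every clause.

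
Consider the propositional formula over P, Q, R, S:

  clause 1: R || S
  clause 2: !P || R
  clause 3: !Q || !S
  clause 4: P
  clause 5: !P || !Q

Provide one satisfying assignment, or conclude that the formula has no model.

P: true, Q: false, R: true, S: true

From the singleton clause (P), P = true.
From the singleton clause (R), R = true.
From the singleton clause (!Q), Q = false.
No clause remains; S is free.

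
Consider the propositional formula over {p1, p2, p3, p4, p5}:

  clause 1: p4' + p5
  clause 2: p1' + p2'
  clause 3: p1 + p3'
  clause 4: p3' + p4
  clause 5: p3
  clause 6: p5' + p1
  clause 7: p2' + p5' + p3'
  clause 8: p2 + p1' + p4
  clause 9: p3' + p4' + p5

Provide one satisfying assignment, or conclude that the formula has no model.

p1=1, p2=0, p3=1, p4=1, p5=1

Unit clause (p3) forces p3 = 1.
Unit clause (p1) forces p1 = 1.
Unit clause (p2') forces p2 = 0.
Unit clause (p4) forces p4 = 1.
Unit clause (p5) forces p5 = 1.
All clauses are satisfied.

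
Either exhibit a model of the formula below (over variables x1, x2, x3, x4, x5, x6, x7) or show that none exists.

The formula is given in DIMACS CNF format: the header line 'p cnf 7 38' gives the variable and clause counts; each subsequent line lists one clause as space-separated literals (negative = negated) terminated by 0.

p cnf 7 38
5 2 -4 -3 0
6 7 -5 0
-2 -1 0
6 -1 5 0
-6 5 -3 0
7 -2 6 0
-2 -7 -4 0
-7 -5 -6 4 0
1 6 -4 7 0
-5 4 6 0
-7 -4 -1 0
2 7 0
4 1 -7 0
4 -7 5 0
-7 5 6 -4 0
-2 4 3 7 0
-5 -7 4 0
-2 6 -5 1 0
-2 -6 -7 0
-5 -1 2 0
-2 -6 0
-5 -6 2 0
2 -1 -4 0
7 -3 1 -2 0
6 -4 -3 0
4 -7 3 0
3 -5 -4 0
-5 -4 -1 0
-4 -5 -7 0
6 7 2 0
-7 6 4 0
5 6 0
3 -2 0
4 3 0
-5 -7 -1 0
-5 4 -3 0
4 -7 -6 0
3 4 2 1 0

Try x2 = False.
(x7) alone gives x7 = True.
Try x4 = True.
(¬x1) alone gives x1 = False.
(¬x5) alone gives x5 = False.
(¬x3) alone gives x3 = False.
(x6) alone gives x6 = True.
All clauses are satisfied.

x1: False,  x2: False,  x3: False,  x4: True,  x5: False,  x6: True,  x7: True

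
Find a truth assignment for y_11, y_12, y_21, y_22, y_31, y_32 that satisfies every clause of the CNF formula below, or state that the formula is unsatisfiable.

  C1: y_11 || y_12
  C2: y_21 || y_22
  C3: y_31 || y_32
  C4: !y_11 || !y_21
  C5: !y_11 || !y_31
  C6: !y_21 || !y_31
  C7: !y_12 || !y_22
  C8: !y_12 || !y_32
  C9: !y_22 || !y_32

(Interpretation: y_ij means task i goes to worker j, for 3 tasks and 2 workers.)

Suppose y_11 = true.
From the singleton clause (!y_21), y_21 = false.
From the singleton clause (y_22), y_22 = true.
From the singleton clause (!y_31), y_31 = false.
From the singleton clause (y_32), y_32 = true.
But (!y_32) is also a unit clause — contradiction.
That branch fails; take y_11 = false instead.
From the singleton clause (y_12), y_12 = true.
From the singleton clause (!y_22), y_22 = false.
From the singleton clause (y_21), y_21 = true.
From the singleton clause (!y_31), y_31 = false.
From the singleton clause (y_32), y_32 = true.
But (!y_32) is also a unit clause — contradiction.
Either choice for y_11 ends in contradiction.

UNSATISFIABLE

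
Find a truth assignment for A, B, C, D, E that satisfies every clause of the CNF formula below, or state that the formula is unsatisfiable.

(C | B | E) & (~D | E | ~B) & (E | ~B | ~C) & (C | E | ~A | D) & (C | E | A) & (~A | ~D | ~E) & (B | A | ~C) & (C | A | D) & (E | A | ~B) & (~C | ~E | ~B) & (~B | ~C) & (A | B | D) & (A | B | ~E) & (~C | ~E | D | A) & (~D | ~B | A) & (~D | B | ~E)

Suppose B = 0.
Suppose C = 0.
(E) alone gives E = 1.
(A) alone gives A = 1.
(~D) alone gives D = 0.
This assignment satisfies each clause.

A: 1, B: 0, C: 0, D: 0, E: 1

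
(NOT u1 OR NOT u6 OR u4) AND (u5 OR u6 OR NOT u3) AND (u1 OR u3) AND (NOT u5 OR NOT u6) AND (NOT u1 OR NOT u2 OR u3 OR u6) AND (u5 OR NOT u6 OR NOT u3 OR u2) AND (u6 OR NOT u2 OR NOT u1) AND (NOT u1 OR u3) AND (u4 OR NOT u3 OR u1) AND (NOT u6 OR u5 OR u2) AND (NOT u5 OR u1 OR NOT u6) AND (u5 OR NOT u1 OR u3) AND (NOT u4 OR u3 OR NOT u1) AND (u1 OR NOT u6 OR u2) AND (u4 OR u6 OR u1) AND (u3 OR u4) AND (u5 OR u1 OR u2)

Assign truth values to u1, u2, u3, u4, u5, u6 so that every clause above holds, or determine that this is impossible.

Branch on u1: set u1 = true.
From the singleton clause (u3), u3 = true.
Branch on u6: set u6 = false.
From the singleton clause (u5), u5 = true.
From the singleton clause (NOT u2), u2 = false.
All clauses hold; u4 can take either value.

u1 ↦ true; u2 ↦ false; u3 ↦ true; u4 ↦ false; u5 ↦ true; u6 ↦ false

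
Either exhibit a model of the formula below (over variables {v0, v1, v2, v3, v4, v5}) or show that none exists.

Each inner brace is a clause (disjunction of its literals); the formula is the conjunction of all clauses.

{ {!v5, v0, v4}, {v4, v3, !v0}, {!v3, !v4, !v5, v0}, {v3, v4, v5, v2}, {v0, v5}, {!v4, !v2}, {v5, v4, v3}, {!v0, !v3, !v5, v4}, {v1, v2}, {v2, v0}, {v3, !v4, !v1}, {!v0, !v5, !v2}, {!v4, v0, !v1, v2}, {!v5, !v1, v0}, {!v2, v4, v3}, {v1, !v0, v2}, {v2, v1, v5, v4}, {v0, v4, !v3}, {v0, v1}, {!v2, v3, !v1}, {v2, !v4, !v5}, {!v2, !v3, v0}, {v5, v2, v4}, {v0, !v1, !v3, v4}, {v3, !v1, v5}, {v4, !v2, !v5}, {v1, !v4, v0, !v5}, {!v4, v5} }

v0=true; v1=true; v2=true; v3=true; v4=false; v5=false

Case v0 = true:
Case v4 = false:
(v3) alone gives v3 = true.
(!v5) alone gives v5 = false.
(v2) alone gives v2 = true.
Every clause is now satisfied; v1 is unconstrained.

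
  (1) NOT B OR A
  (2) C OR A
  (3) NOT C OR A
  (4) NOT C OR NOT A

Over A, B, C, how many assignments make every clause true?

There are 2^3 = 8 truth assignments over (A, B, C).
Check each against the 4 clauses (columns in the order A, B, C):
  F F F  ✗ fails (C OR A)
  F F T  ✗ fails (NOT C OR A)
  F T F  ✗ fails (NOT B OR A)
  F T T  ✗ fails (NOT B OR A)
  T F F  ✓ satisfies all
  T F T  ✗ fails (NOT C OR NOT A)
  T T F  ✓ satisfies all
  T T T  ✗ fails (NOT C OR NOT A)
2 of the 8 rows are models.

2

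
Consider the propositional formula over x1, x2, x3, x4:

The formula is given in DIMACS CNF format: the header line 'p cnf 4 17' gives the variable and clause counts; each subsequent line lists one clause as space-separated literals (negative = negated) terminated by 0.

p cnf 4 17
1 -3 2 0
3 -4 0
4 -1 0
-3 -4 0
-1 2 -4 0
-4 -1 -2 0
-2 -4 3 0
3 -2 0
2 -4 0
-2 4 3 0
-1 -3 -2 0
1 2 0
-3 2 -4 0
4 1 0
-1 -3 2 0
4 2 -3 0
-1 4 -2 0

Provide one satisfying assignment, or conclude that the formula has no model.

Suppose x3 = True.
(¬x4) alone gives x4 = False.
(¬x1) alone gives x1 = False.
Now (x1) is unsatisfied and unit — conflict.
That branch fails; take x3 = False instead.
(¬x4) alone gives x4 = False.
(¬x1) alone gives x1 = False.
Now (x1) is unsatisfied and unit — conflict.
Both values of x3 lead to a conflict.

UNSATISFIABLE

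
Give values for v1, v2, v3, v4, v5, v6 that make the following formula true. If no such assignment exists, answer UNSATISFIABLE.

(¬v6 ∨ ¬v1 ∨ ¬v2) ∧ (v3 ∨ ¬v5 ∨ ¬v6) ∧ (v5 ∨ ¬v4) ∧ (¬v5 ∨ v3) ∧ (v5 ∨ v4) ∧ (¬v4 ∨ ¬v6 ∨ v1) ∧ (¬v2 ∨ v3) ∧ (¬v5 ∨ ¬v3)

Suppose v5 = True.
The clause (v3) is unit, so v3 = True.
Now (¬v3) is unsatisfied and unit — conflict.
Undo v5 and try v5 = False.
The clause (¬v4) is unit, so v4 = False.
Now (v4) is unsatisfied and unit — conflict.
Neither v5 = True nor v5 = False works.

UNSATISFIABLE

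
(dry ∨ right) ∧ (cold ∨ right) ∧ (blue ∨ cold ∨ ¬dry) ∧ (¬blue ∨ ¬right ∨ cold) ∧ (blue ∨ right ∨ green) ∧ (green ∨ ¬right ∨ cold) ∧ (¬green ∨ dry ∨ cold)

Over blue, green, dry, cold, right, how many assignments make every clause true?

11

There are 2^5 = 32 truth assignments over (blue, green, dry, cold, right).
Split on green. With green = True, the clauses containing green are satisfied and ¬green drops from the rest; 6 of the 2^4 = 16 assignments to the other variables satisfy what remains.
With green = False, by the same count on the reduced clause set, 5 assignments work.
(One model: blue=F, green=F, dry=F, cold=T, right=T.)
Total: 6 + 5 = 11.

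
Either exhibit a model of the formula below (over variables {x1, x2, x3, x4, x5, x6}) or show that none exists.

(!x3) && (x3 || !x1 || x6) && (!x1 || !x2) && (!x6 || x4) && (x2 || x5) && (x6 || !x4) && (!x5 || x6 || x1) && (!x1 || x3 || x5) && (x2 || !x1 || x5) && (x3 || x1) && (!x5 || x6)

Unit clause (!x3) forces x3 = false.
Unit clause (x1) forces x1 = true.
Unit clause (x6) forces x6 = true.
Unit clause (!x2) forces x2 = false.
Unit clause (x4) forces x4 = true.
Unit clause (x5) forces x5 = true.
This assignment satisfies each clause.

x1: true; x2: false; x3: false; x4: true; x5: true; x6: true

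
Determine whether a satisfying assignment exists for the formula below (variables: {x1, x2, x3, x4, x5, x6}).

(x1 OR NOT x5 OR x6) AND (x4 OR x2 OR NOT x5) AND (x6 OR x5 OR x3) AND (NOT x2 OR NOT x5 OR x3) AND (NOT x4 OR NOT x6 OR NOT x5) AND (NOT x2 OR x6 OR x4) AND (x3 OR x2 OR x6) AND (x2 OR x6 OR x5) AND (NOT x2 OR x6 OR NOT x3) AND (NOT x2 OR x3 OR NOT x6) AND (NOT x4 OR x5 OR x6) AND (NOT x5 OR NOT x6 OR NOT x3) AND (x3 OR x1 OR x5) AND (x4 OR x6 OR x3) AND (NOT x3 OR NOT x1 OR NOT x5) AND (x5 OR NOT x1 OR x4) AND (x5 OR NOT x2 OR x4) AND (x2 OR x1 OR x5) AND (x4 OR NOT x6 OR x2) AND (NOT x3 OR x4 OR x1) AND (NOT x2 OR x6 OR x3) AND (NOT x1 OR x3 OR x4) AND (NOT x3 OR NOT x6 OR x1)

Yes, satisfiable

Case x1 = true:
Case x3 = true:
From the singleton clause (NOT x5), x5 = false.
From the singleton clause (x4), x4 = true.
From the singleton clause (x6), x6 = true.
Every clause is now satisfied; x2 is unconstrained.
A satisfying assignment: x1 ↦ true, x2 ↦ false, x3 ↦ true, x4 ↦ true, x5 ↦ false, x6 ↦ true.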